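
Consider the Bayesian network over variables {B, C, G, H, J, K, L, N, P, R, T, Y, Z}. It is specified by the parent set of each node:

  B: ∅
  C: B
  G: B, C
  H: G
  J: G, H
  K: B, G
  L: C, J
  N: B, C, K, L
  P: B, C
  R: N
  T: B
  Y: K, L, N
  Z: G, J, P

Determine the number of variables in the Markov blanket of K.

Recall MB(v) = parents ∪ children ∪ spouses, where spouses are the other parents of v's children.
K's parents: B, G.
K's children: N, Y.
For each child, the remaining parents (spouses of K):
  parents(N) \ {K} = {B, C, L}.
  Y also has parents L, N.
MB(K) = {B, C, G, L, N, Y}, which has 6 nodes.

6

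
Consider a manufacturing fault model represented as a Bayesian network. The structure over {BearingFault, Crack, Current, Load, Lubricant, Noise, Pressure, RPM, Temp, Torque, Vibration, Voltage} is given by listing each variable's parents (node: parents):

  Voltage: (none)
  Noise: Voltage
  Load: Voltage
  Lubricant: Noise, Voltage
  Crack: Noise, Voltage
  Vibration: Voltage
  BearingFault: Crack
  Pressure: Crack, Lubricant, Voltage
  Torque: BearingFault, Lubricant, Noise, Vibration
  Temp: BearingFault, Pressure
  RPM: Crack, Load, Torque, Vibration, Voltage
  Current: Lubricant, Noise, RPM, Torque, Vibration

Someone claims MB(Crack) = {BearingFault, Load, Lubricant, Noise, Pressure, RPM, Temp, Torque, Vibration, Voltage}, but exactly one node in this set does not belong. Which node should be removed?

Crack's children: BearingFault, Pressure, RPM.
Pa(Crack) = {Noise, Voltage}.
Parents of each child, excluding Crack:
  BearingFault: —
  Pressure: Lubricant, Voltage
  RPM: Load, Torque, Vibration, Voltage
MB(Crack) = {BearingFault, Load, Lubricant, Noise, Pressure, RPM, Torque, Vibration, Voltage}.
Temp is neither a parent, child, nor co-parent of Crack, so it does not belong.

Temp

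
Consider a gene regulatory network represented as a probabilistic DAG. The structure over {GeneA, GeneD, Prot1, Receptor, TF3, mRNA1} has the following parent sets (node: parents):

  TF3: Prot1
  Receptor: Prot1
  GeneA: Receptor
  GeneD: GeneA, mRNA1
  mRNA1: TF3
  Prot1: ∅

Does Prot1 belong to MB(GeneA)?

No

A node's Markov blanket = Pa ∪ Ch ∪ (parents of Ch other than the node itself).
Pa(GeneA) = {Receptor}.
GeneA's children: GeneD.
For each child, the remaining parents (spouses of GeneA):
  GeneD: mRNA1
MB(GeneA) = {GeneD, Receptor, mRNA1}; Prot1 is not in this set.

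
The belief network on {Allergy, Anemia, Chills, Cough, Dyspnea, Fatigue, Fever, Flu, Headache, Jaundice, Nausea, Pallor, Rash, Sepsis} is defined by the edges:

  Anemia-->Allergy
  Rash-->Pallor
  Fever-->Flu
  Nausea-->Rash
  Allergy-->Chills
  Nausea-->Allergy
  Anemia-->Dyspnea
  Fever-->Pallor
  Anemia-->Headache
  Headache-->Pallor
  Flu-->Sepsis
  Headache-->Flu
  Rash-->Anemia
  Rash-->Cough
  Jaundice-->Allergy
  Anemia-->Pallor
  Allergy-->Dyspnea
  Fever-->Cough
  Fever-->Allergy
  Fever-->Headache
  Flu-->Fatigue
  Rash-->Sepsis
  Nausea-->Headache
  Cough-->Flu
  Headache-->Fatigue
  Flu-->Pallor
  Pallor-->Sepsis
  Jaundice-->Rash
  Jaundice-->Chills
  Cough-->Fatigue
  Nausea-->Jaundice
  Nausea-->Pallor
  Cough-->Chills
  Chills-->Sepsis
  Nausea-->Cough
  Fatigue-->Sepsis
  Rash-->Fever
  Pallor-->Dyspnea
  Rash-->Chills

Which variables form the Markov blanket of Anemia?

By definition, MB(Anemia) is built from Anemia's parents, Anemia's children, and the co-parents of Anemia.
Anemia's parents: Rash.
Ch(Anemia) = {Allergy, Dyspnea, Headache, Pallor}.
Other parents of Anemia's children:
  Headache's other parents are Fever, Nausea.
  Allergy also has parents Fever, Jaundice, Nausea.
  Pallor's other parents are Fever, Flu, Headache, Nausea, Rash.
  Dyspnea's other parents are Allergy, Pallor.
So the Markov blanket of Anemia is {Allergy, Dyspnea, Fever, Flu, Headache, Jaundice, Nausea, Pallor, Rash}.

{Allergy, Dyspnea, Fever, Flu, Headache, Jaundice, Nausea, Pallor, Rash}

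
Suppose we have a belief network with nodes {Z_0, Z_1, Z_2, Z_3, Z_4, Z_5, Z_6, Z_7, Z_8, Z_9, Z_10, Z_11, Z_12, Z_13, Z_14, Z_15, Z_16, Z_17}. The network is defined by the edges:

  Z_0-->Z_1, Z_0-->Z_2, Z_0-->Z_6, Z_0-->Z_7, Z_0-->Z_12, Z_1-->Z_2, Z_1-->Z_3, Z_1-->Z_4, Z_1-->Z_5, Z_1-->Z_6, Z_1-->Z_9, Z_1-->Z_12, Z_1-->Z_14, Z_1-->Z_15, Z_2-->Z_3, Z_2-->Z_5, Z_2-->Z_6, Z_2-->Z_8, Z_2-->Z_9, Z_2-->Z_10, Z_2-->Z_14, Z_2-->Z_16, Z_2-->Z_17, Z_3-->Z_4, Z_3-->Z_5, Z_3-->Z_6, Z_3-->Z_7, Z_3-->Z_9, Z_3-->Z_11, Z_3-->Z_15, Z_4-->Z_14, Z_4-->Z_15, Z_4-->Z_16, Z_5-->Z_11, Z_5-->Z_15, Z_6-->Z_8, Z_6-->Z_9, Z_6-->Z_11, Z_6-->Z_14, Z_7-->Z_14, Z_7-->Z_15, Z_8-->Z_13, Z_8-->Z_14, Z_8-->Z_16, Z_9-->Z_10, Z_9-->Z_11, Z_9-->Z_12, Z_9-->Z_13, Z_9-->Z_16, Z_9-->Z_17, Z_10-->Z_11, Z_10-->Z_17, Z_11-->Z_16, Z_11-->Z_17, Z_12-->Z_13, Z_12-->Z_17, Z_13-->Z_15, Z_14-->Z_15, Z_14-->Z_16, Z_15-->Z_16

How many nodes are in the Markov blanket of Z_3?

By definition, MB(Z_3) is built from Z_3's parents, Z_3's children, and the co-parents of Z_3.
Z_3 has children Z_4, Z_5, Z_6, Z_7, Z_9, Z_11, Z_15.
Z_3's parents: Z_1, Z_2.
Co-parents of Z_3 (other parents of its children):
  Z_4: Z_1
  Z_5: Z_1, Z_2
  Z_6: Z_0, Z_1, Z_2
  Z_7: Z_0
  Z_9: Z_1, Z_2, Z_6
  Z_11: Z_5, Z_6, Z_9, Z_10
  Z_15: Z_1, Z_4, Z_5, Z_7, Z_13, Z_14
MB(Z_3) = {Z_0, Z_1, Z_2, Z_4, Z_5, Z_6, Z_7, Z_9, Z_10, Z_11, Z_13, Z_14, Z_15}, which has 13 nodes.

13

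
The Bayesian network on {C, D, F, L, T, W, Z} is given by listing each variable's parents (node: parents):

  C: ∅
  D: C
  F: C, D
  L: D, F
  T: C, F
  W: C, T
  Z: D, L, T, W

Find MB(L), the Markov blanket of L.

{D, F, T, W, Z}

L has parents D, F.
L has child Z.
Parents of each child, excluding L:
  Z's other parents are D, T, W.
MB(L) = {D, F, T, W, Z}.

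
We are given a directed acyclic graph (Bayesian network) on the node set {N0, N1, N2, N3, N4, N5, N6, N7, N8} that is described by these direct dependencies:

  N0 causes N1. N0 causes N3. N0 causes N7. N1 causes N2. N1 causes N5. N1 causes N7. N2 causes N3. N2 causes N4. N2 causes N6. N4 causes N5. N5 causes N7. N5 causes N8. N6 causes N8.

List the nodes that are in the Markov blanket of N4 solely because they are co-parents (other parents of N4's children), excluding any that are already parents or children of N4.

Children of N4: N5.
  N5 also has parent N1.
Excluding nodes already adjacent to N4 (N2, N5), the co-parent-only contribution is {N1}.

{N1}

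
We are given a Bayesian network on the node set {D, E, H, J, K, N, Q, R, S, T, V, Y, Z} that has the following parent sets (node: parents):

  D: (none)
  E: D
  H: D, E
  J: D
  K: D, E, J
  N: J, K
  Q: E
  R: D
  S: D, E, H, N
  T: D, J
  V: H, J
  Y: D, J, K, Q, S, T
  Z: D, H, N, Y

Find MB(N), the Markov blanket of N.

{D, E, H, J, K, S, Y, Z}

By definition, MB(N) is built from N's parents, N's children, and the co-parents of N.
N's children: S, Z.
Pa(N) = {J, K}.
Co-parents of N (other parents of its children):
  parents(S) \ {N} = {D, E, H}.
  parents(Z) \ {N} = {D, H, Y}.
MB(N) = {D, E, H, J, K, S, Y, Z}.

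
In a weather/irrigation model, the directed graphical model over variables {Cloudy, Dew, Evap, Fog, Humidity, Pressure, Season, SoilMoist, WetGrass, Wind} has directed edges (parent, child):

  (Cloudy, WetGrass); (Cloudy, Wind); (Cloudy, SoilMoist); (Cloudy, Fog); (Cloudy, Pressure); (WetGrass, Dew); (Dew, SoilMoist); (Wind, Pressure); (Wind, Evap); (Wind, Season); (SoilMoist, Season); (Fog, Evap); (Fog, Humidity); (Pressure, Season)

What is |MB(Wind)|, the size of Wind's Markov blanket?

6

Recall MB(v) = parents ∪ children ∪ spouses, where spouses are the other parents of v's children.
Wind has parent Cloudy.
Wind's children: Evap, Pressure, Season.
Parents of each child, excluding Wind:
  Pressure also has parent Cloudy.
  Evap's other parent is Fog.
  parents(Season) \ {Wind} = {Pressure, SoilMoist}.
MB(Wind) = {Cloudy, Evap, Fog, Pressure, Season, SoilMoist}, which has 6 nodes.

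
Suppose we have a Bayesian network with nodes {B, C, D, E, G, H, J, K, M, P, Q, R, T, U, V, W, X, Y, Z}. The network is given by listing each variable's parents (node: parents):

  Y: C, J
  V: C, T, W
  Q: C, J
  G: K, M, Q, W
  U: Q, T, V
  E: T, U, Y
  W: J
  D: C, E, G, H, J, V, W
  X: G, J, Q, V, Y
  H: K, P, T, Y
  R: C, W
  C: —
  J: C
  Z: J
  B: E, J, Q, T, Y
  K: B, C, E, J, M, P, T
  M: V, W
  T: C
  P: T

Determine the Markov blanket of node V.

By definition, MB(V) is built from V's parents, V's children, and the co-parents of V.
V's children: D, M, U, X.
V's parents: C, T, W.
Other parents of V's children:
  M's other parent is W.
  U's other parents are Q, T.
  D's other parents are C, E, G, H, J, W.
  parents(X) \ {V} = {G, J, Q, Y}.
MB(V) = {C, D, E, G, H, J, M, Q, T, U, W, X, Y}.

{C, D, E, G, H, J, M, Q, T, U, W, X, Y}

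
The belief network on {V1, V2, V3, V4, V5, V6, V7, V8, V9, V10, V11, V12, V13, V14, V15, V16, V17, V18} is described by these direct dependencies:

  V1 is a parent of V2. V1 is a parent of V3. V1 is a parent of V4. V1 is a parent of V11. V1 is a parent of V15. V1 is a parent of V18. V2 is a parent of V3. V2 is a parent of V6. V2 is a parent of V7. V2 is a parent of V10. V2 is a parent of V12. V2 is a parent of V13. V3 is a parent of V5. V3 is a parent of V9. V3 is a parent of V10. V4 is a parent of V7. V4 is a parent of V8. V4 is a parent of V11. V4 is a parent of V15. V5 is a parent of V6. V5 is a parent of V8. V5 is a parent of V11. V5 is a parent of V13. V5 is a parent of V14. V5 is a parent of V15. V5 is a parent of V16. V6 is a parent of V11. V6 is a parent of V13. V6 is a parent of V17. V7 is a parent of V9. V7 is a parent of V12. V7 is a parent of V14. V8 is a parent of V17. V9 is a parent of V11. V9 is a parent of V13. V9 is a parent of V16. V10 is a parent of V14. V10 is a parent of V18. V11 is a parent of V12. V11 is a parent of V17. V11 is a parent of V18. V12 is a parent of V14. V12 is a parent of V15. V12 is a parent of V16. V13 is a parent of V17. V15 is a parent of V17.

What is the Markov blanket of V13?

Parents of V13: V2, V5, V6, V9.
Ch(V13) = {V17}.
Other parents of V13's children:
  V17: V6, V8, V11, V15
Taking the union gives {V2, V5, V6, V8, V9, V11, V15, V17}.

{V2, V5, V6, V8, V9, V11, V15, V17}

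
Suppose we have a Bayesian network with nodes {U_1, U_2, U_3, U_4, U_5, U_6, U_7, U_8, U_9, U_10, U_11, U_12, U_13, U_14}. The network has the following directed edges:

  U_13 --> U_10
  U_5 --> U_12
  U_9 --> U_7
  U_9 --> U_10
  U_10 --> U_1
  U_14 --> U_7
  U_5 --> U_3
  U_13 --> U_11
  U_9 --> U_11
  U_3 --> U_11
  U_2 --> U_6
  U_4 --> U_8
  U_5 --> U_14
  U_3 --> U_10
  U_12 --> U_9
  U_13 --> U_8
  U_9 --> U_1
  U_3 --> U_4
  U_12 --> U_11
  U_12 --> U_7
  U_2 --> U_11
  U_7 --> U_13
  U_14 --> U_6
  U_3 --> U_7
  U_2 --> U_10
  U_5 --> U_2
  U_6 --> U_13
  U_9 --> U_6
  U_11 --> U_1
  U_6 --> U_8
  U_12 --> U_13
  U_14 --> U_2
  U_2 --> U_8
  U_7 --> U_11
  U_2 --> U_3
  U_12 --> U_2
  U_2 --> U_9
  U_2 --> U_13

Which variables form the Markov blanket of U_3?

Parents of U_3: U_2, U_5.
U_3 has children U_4, U_7, U_10, U_11.
Co-parents of U_3 (other parents of its children):
  U_4: no additional parents.
  U_7 also has parents U_9, U_12, U_14.
  U_11's other parents are U_2, U_7, U_9, U_12, U_13.
  U_10 also has parents U_2, U_9, U_13.
MB(U_3) = {U_2, U_4, U_5, U_7, U_9, U_10, U_11, U_12, U_13, U_14}.

{U_2, U_4, U_5, U_7, U_9, U_10, U_11, U_12, U_13, U_14}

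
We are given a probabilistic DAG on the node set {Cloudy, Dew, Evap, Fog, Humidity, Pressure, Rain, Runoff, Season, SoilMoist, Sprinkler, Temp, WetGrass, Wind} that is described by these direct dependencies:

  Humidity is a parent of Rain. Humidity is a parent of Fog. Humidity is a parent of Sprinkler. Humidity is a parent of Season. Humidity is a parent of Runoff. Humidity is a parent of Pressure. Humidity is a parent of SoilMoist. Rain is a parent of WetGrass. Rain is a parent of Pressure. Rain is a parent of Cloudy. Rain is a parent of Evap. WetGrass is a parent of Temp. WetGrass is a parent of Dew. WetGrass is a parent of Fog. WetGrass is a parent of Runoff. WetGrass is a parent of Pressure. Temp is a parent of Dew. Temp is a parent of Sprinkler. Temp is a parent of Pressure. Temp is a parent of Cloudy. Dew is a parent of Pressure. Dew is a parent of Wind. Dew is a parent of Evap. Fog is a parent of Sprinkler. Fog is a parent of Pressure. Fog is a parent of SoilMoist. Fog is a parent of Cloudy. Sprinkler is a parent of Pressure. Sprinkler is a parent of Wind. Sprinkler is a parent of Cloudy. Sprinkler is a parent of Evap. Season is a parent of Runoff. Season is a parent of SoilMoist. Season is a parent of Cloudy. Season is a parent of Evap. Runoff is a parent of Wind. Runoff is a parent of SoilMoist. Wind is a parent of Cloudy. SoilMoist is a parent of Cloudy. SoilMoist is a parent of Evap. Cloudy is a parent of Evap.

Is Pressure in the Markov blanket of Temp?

Pressure is a child of Temp.
So Pressure ∈ MB(Temp).

Yes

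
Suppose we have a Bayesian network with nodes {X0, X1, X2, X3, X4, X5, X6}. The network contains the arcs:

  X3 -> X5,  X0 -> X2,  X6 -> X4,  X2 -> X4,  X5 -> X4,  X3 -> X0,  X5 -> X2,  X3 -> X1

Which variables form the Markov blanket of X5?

{X0, X2, X3, X4, X6}

Pa(X5) = {X3}.
X5's children: X2, X4.
Co-parents of X5 (other parents of its children):
  parents(X2) \ {X5} = {X0}.
  parents(X4) \ {X5} = {X2, X6}.
Union: {X3} ∪ {X2, X4} ∪ {X0, X2, X6} = {X0, X2, X3, X4, X6}.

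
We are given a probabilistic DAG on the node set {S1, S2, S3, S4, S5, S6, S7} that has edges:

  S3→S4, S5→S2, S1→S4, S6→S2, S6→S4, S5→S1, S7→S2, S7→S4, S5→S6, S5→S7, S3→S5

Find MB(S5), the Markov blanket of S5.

Recall MB(v) = parents ∪ children ∪ spouses, where spouses are the other parents of v's children.
S5's children: S1, S2, S6, S7.
Parents of S5: S3.
Co-parents of S5 (other parents of its children):
  S1: —
  S6: —
  S7: —
  S2: S6, S7
So the Markov blanket of S5 is {S1, S2, S3, S6, S7}.

{S1, S2, S3, S6, S7}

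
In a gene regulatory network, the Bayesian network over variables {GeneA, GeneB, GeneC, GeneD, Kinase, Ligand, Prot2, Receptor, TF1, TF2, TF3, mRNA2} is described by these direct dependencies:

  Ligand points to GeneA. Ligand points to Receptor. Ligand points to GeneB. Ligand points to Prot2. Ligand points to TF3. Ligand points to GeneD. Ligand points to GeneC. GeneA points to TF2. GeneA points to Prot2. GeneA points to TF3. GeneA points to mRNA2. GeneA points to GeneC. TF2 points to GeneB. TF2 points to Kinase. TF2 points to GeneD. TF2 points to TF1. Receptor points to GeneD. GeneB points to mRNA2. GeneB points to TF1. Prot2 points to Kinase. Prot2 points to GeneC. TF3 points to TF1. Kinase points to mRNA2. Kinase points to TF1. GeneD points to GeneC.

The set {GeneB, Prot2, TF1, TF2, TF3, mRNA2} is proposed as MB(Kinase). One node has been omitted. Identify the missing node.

Pa(Kinase) = {Prot2, TF2}.
Kinase has children TF1, mRNA2.
For each child, the remaining parents (spouses of Kinase):
  mRNA2's other parents are GeneA, GeneB.
  TF1's other parents are GeneB, TF2, TF3.
MB(Kinase) = {GeneA, GeneB, Prot2, TF1, TF2, TF3, mRNA2}.
Comparing with the claimed set, GeneA is missing.

GeneA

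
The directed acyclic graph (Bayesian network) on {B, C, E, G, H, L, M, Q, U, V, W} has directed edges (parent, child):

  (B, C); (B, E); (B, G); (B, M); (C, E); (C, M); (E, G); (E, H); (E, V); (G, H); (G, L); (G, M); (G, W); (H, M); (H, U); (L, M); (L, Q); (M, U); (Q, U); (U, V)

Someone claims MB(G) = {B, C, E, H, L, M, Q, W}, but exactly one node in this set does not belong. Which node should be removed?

Q

A node's Markov blanket = Pa ∪ Ch ∪ (parents of Ch other than the node itself).
G's children: H, L, M, W.
G's parents: B, E.
Co-parents of G (other parents of its children):
  H's other parent is E.
  L has no other parent.
  M also has parents B, C, H, L.
  W has no other parent.
MB(G) = {B, C, E, H, L, M, W}.
Q is neither a parent, child, nor co-parent of G, so it does not belong.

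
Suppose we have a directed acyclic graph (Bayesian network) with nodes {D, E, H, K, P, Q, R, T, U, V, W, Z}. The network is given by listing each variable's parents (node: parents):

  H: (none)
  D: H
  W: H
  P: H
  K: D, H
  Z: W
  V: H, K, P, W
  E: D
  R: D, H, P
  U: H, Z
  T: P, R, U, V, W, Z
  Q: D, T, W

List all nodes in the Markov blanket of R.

{D, H, P, T, U, V, W, Z}

R has child T.
R's parents: D, H, P.
For each child, the remaining parents (spouses of R):
  parents(T) \ {R} = {P, U, V, W, Z}.
Taking the union gives {D, H, P, T, U, V, W, Z}.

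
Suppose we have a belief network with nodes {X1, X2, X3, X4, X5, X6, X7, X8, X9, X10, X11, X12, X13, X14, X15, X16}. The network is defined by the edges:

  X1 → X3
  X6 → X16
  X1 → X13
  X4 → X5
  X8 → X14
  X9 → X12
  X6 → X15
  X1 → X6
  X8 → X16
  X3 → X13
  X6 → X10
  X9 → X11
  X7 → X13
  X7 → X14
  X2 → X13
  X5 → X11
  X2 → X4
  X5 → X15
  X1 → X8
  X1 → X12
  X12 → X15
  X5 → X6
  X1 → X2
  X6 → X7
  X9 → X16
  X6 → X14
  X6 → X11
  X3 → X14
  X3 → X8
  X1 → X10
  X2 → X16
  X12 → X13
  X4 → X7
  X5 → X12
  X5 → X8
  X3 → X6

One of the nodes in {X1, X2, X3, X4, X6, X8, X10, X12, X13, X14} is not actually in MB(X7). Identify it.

X10

A node's Markov blanket = Pa ∪ Ch ∪ (parents of Ch other than the node itself).
Parents of X7: X4, X6.
Ch(X7) = {X13, X14}.
Co-parents of X7 (other parents of its children):
  X13: X1, X2, X3, X12
  X14: X3, X6, X8
MB(X7) = {X1, X2, X3, X4, X6, X8, X12, X13, X14}.
X10 is neither a parent, child, nor co-parent of X7, so it does not belong.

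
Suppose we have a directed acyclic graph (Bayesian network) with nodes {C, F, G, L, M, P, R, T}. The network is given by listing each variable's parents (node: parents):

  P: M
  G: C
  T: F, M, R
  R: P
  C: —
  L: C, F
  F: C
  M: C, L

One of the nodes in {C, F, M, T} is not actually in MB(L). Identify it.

L's parents: C, F.
L's children: M.
Parents of each child, excluding L:
  M's other parent is C.
MB(L) = {C, F, M}.
T is neither a parent, child, nor co-parent of L, so it does not belong.

T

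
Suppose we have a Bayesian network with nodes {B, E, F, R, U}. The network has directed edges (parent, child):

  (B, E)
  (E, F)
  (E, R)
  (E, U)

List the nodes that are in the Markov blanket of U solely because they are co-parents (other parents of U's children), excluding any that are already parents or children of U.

U has no children, so it has no co-parents. The set is empty.

{}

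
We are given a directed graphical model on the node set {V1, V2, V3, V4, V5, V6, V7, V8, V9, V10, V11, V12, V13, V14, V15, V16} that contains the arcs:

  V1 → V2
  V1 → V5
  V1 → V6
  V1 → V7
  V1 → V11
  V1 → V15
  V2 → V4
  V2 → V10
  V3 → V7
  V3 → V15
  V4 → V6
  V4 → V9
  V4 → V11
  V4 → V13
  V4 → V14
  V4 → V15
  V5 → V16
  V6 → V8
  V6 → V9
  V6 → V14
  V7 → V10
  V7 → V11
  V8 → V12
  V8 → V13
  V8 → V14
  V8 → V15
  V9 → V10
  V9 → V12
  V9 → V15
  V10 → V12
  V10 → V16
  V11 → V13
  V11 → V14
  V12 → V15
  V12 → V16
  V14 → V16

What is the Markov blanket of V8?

{V1, V3, V4, V6, V9, V10, V11, V12, V13, V14, V15}

Ch(V8) = {V12, V13, V14, V15}.
Pa(V8) = {V6}.
Other parents of V8's children:
  V12 also has parents V9, V10.
  V13's other parents are V4, V11.
  parents(V14) \ {V8} = {V4, V6, V11}.
  V15 also has parents V1, V3, V4, V9, V12.
Union: {V6} ∪ {V12, V13, V14, V15} ∪ {V1, V3, V4, V6, V9, V10, V11, V12} = {V1, V3, V4, V6, V9, V10, V11, V12, V13, V14, V15}.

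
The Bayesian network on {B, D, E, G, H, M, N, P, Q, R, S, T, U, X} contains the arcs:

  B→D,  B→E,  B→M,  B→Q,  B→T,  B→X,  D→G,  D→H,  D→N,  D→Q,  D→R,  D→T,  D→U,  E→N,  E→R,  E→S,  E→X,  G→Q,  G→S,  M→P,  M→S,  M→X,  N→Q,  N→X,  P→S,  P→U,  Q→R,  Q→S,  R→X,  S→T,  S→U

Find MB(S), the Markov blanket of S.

By definition, MB(S) is built from S's parents, S's children, and the co-parents of S.
S's children: T, U.
Parents of S: E, G, M, P, Q.
For each child, the remaining parents (spouses of S):
  parents(T) \ {S} = {B, D}.
  parents(U) \ {S} = {D, P}.
Union: {E, G, M, P, Q} ∪ {T, U} ∪ {B, D, P} = {B, D, E, G, M, P, Q, T, U}.

{B, D, E, G, M, P, Q, T, U}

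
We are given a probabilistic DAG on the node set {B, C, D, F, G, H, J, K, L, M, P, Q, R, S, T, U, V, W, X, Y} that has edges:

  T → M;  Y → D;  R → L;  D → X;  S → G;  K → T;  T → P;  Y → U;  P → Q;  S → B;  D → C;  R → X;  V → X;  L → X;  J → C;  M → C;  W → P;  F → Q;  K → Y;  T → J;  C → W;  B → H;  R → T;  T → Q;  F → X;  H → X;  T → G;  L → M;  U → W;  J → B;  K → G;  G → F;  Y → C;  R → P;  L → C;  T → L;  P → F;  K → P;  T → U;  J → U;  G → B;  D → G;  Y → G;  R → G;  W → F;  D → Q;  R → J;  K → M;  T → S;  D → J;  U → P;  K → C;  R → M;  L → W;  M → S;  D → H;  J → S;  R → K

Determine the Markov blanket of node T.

{D, F, G, J, K, L, M, P, Q, R, S, U, W, Y}

By definition, MB(T) is built from T's parents, T's children, and the co-parents of T.
T's parents: K, R.
Children of T: G, J, L, M, P, Q, S, U.
Parents of each child, excluding T:
  L: R
  J: D, R
  M: K, L, R
  U: J, Y
  S: J, M
  G: D, K, R, S, Y
  P: K, R, U, W
  Q: D, F, P
So the Markov blanket of T is {D, F, G, J, K, L, M, P, Q, R, S, U, W, Y}.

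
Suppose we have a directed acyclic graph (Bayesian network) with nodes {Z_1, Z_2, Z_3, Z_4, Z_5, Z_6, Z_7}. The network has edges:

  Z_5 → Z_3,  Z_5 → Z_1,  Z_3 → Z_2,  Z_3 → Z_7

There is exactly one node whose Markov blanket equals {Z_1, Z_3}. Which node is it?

The target node must have every member of {Z_1, Z_3} as a parent, child, or co-parent, and no others.
Parents of Z_5: none; children: Z_1, Z_3; co-parents: none.
These exactly cover the given set, so the node is Z_5.

Z_5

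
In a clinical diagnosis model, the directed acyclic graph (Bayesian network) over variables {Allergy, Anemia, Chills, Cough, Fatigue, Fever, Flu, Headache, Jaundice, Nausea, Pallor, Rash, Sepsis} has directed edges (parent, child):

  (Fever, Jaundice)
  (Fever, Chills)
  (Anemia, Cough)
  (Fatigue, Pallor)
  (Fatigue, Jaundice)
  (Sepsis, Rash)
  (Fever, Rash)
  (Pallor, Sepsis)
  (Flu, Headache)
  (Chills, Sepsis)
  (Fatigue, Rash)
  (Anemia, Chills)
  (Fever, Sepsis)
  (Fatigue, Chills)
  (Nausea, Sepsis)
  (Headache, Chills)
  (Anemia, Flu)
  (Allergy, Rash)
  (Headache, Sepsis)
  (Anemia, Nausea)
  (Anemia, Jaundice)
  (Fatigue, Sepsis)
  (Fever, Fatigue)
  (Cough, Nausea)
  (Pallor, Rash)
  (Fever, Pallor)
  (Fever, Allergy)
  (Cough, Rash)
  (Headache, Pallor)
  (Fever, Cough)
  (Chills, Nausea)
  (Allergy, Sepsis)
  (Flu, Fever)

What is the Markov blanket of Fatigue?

Fatigue's parents: Fever.
Children of Fatigue: Chills, Jaundice, Pallor, Rash, Sepsis.
For each child, the remaining parents (spouses of Fatigue):
  Jaundice: Anemia, Fever
  Pallor: Fever, Headache
  Chills: Anemia, Fever, Headache
  Sepsis: Allergy, Chills, Fever, Headache, Nausea, Pallor
  Rash: Allergy, Cough, Fever, Pallor, Sepsis
So the Markov blanket of Fatigue is {Allergy, Anemia, Chills, Cough, Fever, Headache, Jaundice, Nausea, Pallor, Rash, Sepsis}.

{Allergy, Anemia, Chills, Cough, Fever, Headache, Jaundice, Nausea, Pallor, Rash, Sepsis}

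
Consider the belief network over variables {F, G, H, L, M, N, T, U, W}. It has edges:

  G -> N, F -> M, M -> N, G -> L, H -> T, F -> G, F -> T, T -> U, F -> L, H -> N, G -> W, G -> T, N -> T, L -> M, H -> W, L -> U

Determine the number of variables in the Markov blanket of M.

The Markov blanket of a node is its parents, its children, and the other parents of its children.
M has parents F, L.
Children of M: N.
Co-parents of M (other parents of its children):
  N's other parents are G, H.
MB(M) = {F, G, H, L, N}, which has 5 nodes.

5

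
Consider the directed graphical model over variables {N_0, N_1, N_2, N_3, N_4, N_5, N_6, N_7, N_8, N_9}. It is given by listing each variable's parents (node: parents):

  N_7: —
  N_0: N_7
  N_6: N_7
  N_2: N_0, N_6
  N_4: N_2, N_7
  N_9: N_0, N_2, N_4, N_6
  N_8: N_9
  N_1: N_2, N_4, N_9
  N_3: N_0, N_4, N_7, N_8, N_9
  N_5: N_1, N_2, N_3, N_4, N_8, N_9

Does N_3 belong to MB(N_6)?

Pa(N_6) = {N_7}.
Children of N_6: N_2, N_9.
Other parents of N_6's children:
  parents(N_2) \ {N_6} = {N_0}.
  N_9's other parents are N_0, N_2, N_4.
MB(N_6) = {N_0, N_2, N_4, N_7, N_9}; N_3 is not in this set.

No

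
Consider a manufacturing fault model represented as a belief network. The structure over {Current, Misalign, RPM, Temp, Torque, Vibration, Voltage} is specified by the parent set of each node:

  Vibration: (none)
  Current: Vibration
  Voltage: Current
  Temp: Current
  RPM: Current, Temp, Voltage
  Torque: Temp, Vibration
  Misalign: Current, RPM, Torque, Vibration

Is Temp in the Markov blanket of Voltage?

Temp is a co-parent of Voltage: both are parents of RPM.
So Temp ∈ MB(Voltage).

Yes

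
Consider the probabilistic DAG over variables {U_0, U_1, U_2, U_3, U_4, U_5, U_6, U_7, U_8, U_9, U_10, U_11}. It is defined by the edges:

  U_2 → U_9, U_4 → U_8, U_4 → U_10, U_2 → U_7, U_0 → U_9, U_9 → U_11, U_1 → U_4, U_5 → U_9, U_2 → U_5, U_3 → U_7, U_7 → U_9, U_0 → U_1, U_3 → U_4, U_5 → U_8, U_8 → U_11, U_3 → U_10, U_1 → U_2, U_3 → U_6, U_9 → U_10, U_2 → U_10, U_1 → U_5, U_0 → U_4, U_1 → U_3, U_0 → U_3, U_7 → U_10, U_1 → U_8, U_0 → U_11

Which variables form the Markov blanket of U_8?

By definition, MB(U_8) is built from U_8's parents, U_8's children, and the co-parents of U_8.
Children of U_8: U_11.
Parents of U_8: U_1, U_4, U_5.
Co-parents of U_8 (other parents of its children):
  U_11: U_0, U_9
So the Markov blanket of U_8 is {U_0, U_1, U_4, U_5, U_9, U_11}.

{U_0, U_1, U_4, U_5, U_9, U_11}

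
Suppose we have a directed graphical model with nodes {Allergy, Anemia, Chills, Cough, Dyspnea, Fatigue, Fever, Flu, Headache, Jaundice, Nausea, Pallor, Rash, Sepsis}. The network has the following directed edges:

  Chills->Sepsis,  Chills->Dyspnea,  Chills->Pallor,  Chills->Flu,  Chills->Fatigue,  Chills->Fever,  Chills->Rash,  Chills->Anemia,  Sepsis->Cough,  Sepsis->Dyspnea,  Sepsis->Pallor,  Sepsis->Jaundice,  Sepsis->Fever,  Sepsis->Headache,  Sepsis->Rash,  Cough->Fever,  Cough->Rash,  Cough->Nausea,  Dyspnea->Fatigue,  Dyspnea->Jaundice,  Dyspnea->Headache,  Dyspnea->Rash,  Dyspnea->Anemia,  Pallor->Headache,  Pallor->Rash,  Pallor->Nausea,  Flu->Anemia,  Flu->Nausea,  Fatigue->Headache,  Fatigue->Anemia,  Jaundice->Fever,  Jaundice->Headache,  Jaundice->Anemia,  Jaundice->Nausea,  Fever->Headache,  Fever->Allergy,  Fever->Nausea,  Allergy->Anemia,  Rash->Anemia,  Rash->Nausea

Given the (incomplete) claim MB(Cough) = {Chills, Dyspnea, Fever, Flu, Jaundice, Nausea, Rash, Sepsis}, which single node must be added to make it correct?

Pallor

Pa(Cough) = {Sepsis}.
Children of Cough: Fever, Nausea, Rash.
Co-parents of Cough (other parents of its children):
  Fever's other parents are Chills, Jaundice, Sepsis.
  Rash's other parents are Chills, Dyspnea, Pallor, Sepsis.
  Nausea's other parents are Fever, Flu, Jaundice, Pallor, Rash.
MB(Cough) = {Chills, Dyspnea, Fever, Flu, Jaundice, Nausea, Pallor, Rash, Sepsis}.
Comparing with the claimed set, Pallor is missing.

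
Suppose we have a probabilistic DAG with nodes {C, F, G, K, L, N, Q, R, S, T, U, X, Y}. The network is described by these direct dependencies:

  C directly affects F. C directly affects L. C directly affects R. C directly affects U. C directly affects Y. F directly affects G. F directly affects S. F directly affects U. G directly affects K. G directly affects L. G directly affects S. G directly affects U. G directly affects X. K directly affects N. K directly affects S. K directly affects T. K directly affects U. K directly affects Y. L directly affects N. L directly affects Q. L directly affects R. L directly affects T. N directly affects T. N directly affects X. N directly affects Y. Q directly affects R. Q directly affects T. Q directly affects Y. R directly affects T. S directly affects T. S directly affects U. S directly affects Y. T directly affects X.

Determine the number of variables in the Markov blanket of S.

By definition, MB(S) is built from S's parents, S's children, and the co-parents of S.
S's parents: F, G, K.
S has children T, U, Y.
Co-parents of S (other parents of its children):
  T also has parents K, L, N, Q, R.
  U's other parents are C, F, G, K.
  Y's other parents are C, K, N, Q.
MB(S) = {C, F, G, K, L, N, Q, R, T, U, Y}, which has 11 nodes.

11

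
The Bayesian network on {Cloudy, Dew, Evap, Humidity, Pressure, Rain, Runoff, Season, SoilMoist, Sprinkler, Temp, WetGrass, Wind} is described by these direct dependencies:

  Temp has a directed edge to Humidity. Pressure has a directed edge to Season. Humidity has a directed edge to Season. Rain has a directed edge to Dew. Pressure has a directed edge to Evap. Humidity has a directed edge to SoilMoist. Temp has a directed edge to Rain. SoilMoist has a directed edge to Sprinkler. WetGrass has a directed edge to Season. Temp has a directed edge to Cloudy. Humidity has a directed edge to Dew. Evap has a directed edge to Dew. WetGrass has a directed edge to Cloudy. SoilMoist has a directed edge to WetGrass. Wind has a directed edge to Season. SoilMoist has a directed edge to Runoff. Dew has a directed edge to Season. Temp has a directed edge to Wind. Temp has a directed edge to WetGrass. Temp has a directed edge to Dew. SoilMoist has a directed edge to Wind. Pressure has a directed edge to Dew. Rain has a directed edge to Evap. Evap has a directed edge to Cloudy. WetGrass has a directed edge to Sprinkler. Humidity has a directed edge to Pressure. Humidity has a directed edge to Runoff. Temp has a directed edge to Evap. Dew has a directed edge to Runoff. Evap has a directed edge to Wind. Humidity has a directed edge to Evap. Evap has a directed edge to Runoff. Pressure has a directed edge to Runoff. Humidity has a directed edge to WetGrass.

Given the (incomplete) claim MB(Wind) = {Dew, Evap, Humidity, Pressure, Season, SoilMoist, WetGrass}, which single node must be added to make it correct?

Parents of Wind: Evap, SoilMoist, Temp.
Wind's children: Season.
Other parents of Wind's children:
  Season also has parents Dew, Humidity, Pressure, WetGrass.
MB(Wind) = {Dew, Evap, Humidity, Pressure, Season, SoilMoist, Temp, WetGrass}.
Comparing with the claimed set, Temp is missing.

Temp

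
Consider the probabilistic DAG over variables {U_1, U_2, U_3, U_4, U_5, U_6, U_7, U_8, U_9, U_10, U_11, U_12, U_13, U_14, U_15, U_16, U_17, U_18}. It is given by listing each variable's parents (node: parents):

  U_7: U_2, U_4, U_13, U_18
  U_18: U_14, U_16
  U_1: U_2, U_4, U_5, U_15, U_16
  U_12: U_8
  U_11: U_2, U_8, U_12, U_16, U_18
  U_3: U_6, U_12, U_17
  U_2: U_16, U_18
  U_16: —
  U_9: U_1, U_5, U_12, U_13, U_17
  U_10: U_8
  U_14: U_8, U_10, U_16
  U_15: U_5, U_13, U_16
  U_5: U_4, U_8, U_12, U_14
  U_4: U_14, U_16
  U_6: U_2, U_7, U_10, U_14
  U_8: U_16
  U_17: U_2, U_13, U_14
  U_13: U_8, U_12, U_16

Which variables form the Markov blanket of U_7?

Recall MB(v) = parents ∪ children ∪ spouses, where spouses are the other parents of v's children.
Ch(U_7) = {U_6}.
Parents of U_7: U_2, U_4, U_13, U_18.
Parents of each child, excluding U_7:
  U_6's other parents are U_2, U_10, U_14.
Taking the union gives {U_2, U_4, U_6, U_10, U_13, U_14, U_18}.

{U_2, U_4, U_6, U_10, U_13, U_14, U_18}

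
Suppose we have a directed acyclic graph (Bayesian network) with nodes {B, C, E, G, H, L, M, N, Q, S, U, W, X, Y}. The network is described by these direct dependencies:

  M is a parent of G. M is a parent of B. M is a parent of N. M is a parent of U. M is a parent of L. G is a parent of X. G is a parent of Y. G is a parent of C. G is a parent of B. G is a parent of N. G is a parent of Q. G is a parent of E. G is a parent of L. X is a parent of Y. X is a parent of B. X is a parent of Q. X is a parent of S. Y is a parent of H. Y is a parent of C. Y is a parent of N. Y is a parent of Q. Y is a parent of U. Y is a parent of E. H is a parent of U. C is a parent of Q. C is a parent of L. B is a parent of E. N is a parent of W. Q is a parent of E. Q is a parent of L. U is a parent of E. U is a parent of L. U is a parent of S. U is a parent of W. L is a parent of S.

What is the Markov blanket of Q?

{B, C, E, G, L, M, U, X, Y}

Q has parents C, G, X, Y.
Q has children E, L.
Other parents of Q's children:
  E also has parents B, G, U, Y.
  L's other parents are C, G, M, U.
MB(Q) = {B, C, E, G, L, M, U, X, Y}.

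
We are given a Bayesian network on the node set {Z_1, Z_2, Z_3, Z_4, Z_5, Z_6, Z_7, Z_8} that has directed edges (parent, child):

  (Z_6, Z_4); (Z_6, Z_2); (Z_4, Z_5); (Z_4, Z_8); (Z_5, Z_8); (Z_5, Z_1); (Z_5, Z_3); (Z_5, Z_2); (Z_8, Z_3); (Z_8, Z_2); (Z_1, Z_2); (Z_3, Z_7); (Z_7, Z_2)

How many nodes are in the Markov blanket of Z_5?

7

Pa(Z_5) = {Z_4}.
Z_5's children: Z_1, Z_2, Z_3, Z_8.
For each child, the remaining parents (spouses of Z_5):
  Z_8 also has parent Z_4.
  Z_1: no additional parents.
  Z_3 also has parent Z_8.
  Z_2 also has parents Z_1, Z_6, Z_7, Z_8.
MB(Z_5) = {Z_1, Z_2, Z_3, Z_4, Z_6, Z_7, Z_8}, which has 7 nodes.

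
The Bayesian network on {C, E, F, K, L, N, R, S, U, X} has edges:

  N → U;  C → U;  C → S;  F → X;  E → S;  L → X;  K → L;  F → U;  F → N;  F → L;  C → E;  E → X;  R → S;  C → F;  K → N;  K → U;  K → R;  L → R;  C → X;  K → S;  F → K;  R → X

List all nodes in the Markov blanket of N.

Recall MB(v) = parents ∪ children ∪ spouses, where spouses are the other parents of v's children.
N has parents F, K.
Children of N: U.
Co-parents of N (other parents of its children):
  U: C, F, K
MB(N) = {C, F, K, U}.

{C, F, K, U}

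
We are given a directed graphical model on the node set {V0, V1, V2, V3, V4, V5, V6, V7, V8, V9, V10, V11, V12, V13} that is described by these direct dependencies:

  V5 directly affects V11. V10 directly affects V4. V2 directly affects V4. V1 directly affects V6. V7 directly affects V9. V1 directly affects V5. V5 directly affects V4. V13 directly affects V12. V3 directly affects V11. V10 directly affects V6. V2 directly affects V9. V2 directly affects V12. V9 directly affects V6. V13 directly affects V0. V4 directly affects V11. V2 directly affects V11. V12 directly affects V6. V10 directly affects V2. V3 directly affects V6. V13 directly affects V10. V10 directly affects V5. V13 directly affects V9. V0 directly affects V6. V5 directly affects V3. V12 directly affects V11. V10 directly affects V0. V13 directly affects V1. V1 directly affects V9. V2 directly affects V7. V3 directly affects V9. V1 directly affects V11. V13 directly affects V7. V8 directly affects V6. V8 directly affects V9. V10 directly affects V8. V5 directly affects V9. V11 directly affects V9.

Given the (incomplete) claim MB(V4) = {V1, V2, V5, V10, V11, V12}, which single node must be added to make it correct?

V3

V4 has parents V2, V5, V10.
Children of V4: V11.
For each child, the remaining parents (spouses of V4):
  V11: V1, V2, V3, V5, V12
MB(V4) = {V1, V2, V3, V5, V10, V11, V12}.
Comparing with the claimed set, V3 is missing.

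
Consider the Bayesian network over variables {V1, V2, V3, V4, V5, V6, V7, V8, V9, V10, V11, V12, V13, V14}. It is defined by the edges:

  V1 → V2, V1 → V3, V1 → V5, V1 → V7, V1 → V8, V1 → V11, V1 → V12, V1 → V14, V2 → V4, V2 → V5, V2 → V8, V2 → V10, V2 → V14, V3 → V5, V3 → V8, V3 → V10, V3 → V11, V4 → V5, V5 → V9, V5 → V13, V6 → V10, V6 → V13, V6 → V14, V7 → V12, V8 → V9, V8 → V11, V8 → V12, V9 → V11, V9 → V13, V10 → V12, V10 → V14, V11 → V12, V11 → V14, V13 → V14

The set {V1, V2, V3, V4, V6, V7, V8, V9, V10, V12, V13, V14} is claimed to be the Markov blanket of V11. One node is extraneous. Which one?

V4

V11's children: V12, V14.
V11 has parents V1, V3, V8, V9.
For each child, the remaining parents (spouses of V11):
  parents(V12) \ {V11} = {V1, V7, V8, V10}.
  parents(V14) \ {V11} = {V1, V2, V6, V10, V13}.
MB(V11) = {V1, V2, V3, V6, V7, V8, V9, V10, V12, V13, V14}.
V4 is neither a parent, child, nor co-parent of V11, so it does not belong.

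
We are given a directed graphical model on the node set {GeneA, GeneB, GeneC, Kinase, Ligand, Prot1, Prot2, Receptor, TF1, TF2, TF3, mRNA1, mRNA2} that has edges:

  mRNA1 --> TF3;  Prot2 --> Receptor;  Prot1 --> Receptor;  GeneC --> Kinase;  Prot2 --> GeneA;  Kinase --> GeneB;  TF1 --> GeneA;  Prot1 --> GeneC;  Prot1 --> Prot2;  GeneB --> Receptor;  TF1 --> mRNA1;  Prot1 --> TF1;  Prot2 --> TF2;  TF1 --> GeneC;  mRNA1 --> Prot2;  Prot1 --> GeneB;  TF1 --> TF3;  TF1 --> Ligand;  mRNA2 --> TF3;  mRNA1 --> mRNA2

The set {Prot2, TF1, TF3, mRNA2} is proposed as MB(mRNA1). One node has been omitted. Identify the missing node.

The Markov blanket of a node is its parents, its children, and the other parents of its children.
mRNA1's parents: TF1.
mRNA1 has children Prot2, TF3, mRNA2.
Co-parents of mRNA1 (other parents of its children):
  mRNA2: —
  TF3: TF1, mRNA2
  Prot2: Prot1
MB(mRNA1) = {Prot1, Prot2, TF1, TF3, mRNA2}.
Comparing with the claimed set, Prot1 is missing.

Prot1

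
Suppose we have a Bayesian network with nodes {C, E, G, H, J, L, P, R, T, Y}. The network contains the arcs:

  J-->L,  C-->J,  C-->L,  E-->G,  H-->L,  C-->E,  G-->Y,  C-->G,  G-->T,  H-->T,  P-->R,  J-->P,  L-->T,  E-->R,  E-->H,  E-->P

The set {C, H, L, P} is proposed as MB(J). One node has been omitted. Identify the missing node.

By definition, MB(J) is built from J's parents, J's children, and the co-parents of J.
J has parent C.
J has children L, P.
Parents of each child, excluding J:
  L also has parents C, H.
  P also has parent E.
MB(J) = {C, E, H, L, P}.
Comparing with the claimed set, E is missing.

E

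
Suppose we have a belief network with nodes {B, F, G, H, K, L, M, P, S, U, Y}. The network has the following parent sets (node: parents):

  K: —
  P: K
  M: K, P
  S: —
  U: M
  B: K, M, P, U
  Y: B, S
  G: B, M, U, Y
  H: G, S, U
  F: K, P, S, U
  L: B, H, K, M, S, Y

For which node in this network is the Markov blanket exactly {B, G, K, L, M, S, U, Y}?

The target node must have every member of {B, G, K, L, M, S, U, Y} as a parent, child, or co-parent, and no others.
Parents of H: G, S, U; children: L; co-parents: B, K, M, S, Y.
These exactly cover the given set, so the node is H.

H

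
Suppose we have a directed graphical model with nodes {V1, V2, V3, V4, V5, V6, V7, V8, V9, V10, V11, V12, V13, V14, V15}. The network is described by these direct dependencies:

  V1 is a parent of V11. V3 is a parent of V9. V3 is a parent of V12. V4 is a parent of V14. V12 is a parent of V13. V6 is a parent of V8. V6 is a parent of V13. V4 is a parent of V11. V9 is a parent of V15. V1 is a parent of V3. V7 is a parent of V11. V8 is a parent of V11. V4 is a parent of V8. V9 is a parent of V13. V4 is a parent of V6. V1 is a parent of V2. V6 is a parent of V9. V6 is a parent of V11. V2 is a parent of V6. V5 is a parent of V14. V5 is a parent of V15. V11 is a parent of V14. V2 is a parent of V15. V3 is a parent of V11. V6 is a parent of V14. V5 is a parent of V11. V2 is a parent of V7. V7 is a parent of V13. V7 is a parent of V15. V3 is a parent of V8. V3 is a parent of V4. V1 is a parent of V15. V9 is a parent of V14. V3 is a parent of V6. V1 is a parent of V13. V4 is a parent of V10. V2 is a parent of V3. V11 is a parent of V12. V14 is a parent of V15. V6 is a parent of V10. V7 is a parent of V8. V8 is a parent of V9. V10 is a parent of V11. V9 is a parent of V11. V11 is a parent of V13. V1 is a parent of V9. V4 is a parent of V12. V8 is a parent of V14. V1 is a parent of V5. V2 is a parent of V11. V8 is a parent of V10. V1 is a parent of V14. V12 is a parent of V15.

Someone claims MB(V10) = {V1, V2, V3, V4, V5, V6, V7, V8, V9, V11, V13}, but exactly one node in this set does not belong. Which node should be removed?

V13

Recall MB(v) = parents ∪ children ∪ spouses, where spouses are the other parents of v's children.
Ch(V10) = {V11}.
Parents of V10: V4, V6, V8.
Co-parents of V10 (other parents of its children):
  V11's other parents are V1, V2, V3, V4, V5, V6, V7, V8, V9.
MB(V10) = {V1, V2, V3, V4, V5, V6, V7, V8, V9, V11}.
V13 is neither a parent, child, nor co-parent of V10, so it does not belong.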